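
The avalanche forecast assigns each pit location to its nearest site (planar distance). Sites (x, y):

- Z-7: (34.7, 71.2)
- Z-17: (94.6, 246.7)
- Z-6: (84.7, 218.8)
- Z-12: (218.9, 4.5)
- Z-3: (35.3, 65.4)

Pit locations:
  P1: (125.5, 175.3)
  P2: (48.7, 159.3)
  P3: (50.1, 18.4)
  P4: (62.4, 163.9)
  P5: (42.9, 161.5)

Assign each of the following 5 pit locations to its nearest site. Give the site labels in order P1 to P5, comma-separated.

P1 → Z-6 (d²=3556.89)
P2 → Z-6 (d²=4836.25)
P3 → Z-3 (d²=2428.04)
P4 → Z-6 (d²=3511.30)
P5 → Z-6 (d²=5030.53)

Z-6, Z-6, Z-3, Z-6, Z-6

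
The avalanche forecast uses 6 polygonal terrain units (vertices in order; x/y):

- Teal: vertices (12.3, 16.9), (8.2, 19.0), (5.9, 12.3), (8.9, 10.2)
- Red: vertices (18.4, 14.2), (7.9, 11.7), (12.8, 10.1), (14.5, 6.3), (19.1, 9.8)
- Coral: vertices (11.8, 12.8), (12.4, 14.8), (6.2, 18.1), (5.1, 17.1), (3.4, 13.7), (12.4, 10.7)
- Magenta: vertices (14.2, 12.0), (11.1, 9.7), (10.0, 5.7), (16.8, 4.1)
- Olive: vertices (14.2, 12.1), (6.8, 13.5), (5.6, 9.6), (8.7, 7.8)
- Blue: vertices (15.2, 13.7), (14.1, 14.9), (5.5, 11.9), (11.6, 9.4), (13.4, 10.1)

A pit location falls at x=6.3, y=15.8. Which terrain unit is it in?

Coral

Cast a ray rightward from (6.3, 15.8). For each polygon, the edges (by vertex number in listed order) whose endpoints lie on opposite sides of y = 15.8, where each meets that height, and whether that is right or left of the point:
Teal: 2–3 at x≈7.10 (right), 4–1 at x≈11.74 (right) → 2 crossings.
Red: no edge straddles that height → 0 crossings.
Coral: 2–3 at x≈10.52 (right), 4–5 at x≈4.45 (left) → 1 crossing.
Magenta: no edge straddles that height → 0 crossings.
Olive: no edge straddles that height → 0 crossings.
Blue: no edge straddles that height → 0 crossings.
Only Coral has an odd count, so the point is inside Coral.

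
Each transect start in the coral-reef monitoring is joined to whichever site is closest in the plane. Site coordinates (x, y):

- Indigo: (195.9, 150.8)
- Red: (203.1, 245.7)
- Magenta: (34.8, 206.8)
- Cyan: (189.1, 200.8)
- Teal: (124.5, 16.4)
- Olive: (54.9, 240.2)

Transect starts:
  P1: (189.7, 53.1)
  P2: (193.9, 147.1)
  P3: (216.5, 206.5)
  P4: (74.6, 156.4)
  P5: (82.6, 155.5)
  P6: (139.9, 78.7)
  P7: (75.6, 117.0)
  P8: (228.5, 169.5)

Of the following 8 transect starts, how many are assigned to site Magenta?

P1 → Teal
P2 → Indigo
P3 → Cyan
P4 → Magenta
P5 → Magenta
P6 → Teal
P7 → Magenta
P8 → Indigo
3 of the 8 go to Magenta.

3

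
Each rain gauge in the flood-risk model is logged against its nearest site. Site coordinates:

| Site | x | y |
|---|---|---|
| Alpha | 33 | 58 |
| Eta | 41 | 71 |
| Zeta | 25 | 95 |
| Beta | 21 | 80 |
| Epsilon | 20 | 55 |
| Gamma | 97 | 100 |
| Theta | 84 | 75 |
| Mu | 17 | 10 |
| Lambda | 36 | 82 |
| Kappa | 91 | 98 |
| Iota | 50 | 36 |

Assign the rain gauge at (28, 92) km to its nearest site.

Squared distances to each site:
Alpha: 1181.000; Eta: 610.000; Zeta: 18.000; Beta: 193.000; Epsilon: 1433.000; Gamma: 4825.000; Theta: 3425.000; Mu: 6845.000; Lambda: 164.000; Kappa: 4005.000; Iota: 3620.000.
Minimum at Zeta.

Zeta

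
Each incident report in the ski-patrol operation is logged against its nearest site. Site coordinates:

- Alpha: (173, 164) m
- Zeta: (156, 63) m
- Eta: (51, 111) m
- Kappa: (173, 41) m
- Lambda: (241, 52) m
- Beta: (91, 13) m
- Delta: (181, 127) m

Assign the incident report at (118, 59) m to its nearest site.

Squared distances to each site:
Alpha: 14050.000; Zeta: 1460.000; Eta: 7193.000; Kappa: 3349.000; Lambda: 15178.000; Beta: 2845.000; Delta: 8593.000.
Minimum at Zeta.

Zeta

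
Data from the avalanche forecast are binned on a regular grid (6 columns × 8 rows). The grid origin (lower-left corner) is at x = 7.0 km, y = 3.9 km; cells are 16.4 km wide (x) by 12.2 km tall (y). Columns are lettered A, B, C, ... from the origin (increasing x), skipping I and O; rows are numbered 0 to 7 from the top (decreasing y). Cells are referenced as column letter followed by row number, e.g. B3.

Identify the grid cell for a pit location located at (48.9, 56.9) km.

Column index: ⌊(48.9 − 7.0) / 16.4⌋ = ⌊2.555⌋ = 2 → column C
Row offset from origin: ⌊(56.9 − 3.9) / 12.2⌋ = ⌊4.344⌋ = 4 → row 3 (counted from top)

C3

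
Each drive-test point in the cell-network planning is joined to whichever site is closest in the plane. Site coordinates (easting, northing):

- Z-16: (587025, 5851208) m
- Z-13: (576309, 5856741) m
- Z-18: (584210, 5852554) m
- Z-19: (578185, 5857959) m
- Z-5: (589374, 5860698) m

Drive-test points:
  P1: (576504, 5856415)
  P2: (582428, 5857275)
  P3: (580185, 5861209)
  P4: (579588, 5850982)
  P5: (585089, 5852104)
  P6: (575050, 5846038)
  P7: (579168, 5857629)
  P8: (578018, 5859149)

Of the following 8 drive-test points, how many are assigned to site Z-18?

2

P1 → Z-13
P2 → Z-19
P3 → Z-19
P4 → Z-18
P5 → Z-18
P6 → Z-13
P7 → Z-19
P8 → Z-19
2 of the 8 go to Z-18.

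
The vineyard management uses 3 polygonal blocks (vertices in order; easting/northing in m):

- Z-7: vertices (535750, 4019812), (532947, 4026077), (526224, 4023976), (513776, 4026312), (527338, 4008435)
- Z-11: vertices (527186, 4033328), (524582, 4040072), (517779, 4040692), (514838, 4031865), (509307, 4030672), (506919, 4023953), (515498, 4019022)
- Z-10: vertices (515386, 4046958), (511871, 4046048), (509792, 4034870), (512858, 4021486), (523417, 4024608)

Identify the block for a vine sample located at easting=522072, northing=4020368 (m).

Z-7

Cast a ray rightward from (522072, 4020368). For each polygon, the edges (by vertex number in listed order) whose endpoints lie on opposite sides of northing = 4020368, where each meets that height, and whether that is right or left of the point:
Z-7: 1–2 at easting≈535501.2 (right), 4–5 at easting≈518285.3 (left) → 1 crossing.
Z-11: 6–7 at easting≈513156.2 (left), 7–1 at easting≈516597.7 (left) → 0 crossings.
Z-10: no edge straddles that height → 0 crossings.
Only Z-7 has an odd count, so the point is inside Z-7.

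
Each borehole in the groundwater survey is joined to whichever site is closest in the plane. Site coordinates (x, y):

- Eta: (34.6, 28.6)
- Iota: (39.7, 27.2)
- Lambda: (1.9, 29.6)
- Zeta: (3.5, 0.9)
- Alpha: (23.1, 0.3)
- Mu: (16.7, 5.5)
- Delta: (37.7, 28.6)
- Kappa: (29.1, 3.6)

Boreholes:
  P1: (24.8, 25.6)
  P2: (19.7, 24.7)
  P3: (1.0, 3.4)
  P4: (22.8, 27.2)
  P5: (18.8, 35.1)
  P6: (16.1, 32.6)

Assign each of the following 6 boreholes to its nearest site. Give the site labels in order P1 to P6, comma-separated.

Eta, Eta, Zeta, Eta, Eta, Lambda

P1 → Eta (d²=105.04)
P2 → Eta (d²=237.22)
P3 → Zeta (d²=12.50)
P4 → Eta (d²=141.20)
P5 → Eta (d²=291.89)
P6 → Lambda (d²=210.64)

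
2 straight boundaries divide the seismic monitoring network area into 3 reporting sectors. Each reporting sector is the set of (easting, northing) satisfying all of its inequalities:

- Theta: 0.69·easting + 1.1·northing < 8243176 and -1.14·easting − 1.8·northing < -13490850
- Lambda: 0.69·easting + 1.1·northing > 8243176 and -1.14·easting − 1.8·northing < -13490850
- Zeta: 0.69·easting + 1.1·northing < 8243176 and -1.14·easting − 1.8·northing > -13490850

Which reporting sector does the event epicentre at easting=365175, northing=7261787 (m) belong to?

Zeta

0.69·365175 + 1.1·7261787 = 8239936.450, which is < 8243176
-1.14·365175 − 1.8·7261787 = -13487516.100, which is > -13490850
This sign pattern matches Zeta.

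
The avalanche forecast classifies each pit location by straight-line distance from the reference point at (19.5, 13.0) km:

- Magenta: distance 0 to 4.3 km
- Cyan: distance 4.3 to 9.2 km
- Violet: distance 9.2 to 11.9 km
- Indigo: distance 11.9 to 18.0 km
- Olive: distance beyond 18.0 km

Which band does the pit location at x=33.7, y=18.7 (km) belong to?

Indigo

Distance = √((33.7−19.5)² + (18.7−13.0)²) = √(201.640 + 32.490) = 15.301 km.
11.9 ≤ 15.301 < 18.0 → Indigo.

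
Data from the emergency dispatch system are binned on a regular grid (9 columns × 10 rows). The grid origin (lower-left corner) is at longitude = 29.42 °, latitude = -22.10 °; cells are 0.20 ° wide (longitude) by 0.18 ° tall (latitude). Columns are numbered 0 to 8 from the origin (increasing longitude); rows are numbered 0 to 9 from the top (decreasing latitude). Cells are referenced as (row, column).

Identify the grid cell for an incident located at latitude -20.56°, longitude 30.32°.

(1, 4)

Column index: ⌊(30.32 − 29.42) / 0.20⌋ = ⌊4.500⌋ = 4
Row offset from origin: ⌊(-20.56 − -22.10) / 0.18⌋ = ⌊8.556⌋ = 8 → row 1 (counted from top)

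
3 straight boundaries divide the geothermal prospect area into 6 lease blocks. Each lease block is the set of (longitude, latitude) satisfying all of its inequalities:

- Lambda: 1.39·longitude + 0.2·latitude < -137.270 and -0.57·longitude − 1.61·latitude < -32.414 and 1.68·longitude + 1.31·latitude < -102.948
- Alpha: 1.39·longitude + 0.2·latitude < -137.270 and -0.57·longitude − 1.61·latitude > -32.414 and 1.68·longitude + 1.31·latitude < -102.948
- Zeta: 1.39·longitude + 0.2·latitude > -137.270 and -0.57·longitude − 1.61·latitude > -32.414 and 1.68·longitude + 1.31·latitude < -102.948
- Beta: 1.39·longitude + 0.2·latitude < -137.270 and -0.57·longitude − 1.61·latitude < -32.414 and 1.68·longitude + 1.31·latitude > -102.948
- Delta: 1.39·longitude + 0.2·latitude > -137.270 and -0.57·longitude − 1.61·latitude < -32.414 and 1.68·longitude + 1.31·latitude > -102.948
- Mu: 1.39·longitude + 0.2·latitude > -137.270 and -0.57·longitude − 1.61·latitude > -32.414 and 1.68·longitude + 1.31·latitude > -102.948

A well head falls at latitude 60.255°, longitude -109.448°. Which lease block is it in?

Lambda

1.39·-109.448 + 0.2·60.255 = -140.082, which is < -137.270
-0.57·-109.448 − 1.61·60.255 = -34.625, which is < -32.414
1.68·-109.448 + 1.31·60.255 = -104.939, which is < -102.948
This sign pattern matches Lambda.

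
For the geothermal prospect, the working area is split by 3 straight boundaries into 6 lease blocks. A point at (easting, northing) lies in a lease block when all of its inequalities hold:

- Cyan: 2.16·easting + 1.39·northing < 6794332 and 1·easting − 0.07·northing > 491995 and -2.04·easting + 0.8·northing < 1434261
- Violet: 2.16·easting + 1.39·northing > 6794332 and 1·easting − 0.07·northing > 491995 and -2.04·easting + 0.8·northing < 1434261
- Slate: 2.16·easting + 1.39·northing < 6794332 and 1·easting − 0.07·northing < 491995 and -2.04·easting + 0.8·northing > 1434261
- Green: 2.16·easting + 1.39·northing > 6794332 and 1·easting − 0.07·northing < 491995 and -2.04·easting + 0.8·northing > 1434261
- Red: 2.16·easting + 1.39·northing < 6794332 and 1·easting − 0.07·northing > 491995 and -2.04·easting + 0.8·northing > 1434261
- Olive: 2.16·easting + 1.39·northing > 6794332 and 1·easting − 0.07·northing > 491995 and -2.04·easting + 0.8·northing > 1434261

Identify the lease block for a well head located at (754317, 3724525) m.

Olive

2.16·754317 + 1.39·3724525 = 6806414.470, which is > 6794332
1·754317 − 0.07·3724525 = 493600.250, which is > 491995
-2.04·754317 + 0.8·3724525 = 1440813.320, which is > 1434261
This sign pattern matches Olive.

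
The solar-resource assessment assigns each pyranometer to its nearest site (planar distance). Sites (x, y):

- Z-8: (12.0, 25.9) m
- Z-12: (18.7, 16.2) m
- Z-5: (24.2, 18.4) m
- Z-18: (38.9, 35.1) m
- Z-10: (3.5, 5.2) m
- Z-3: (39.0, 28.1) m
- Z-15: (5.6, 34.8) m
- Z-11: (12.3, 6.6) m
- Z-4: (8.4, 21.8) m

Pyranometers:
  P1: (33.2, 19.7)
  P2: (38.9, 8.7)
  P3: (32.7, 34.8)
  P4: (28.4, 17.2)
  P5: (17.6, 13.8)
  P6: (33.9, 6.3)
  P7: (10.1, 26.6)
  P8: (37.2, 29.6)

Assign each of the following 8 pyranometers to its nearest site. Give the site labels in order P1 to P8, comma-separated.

P1 → Z-5 (d²=82.69)
P2 → Z-5 (d²=310.18)
P3 → Z-18 (d²=38.53)
P4 → Z-5 (d²=19.08)
P5 → Z-12 (d²=6.97)
P6 → Z-5 (d²=240.50)
P7 → Z-8 (d²=4.10)
P8 → Z-3 (d²=5.49)

Z-5, Z-5, Z-18, Z-5, Z-12, Z-5, Z-8, Z-3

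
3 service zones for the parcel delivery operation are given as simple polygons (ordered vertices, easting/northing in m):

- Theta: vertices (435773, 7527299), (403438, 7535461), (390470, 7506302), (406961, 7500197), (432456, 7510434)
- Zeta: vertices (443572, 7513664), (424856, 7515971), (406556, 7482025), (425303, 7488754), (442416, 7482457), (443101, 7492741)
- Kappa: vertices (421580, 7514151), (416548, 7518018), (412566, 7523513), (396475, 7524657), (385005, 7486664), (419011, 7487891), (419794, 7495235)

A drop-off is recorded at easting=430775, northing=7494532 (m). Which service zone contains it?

Cast a ray rightward from (430775, 7494532). For each polygon, the edges (by vertex number in listed order) whose endpoints lie on opposite sides of northing = 7494532, where each meets that height, and whether that is right or left of the point:
Theta: no edge straddles that height → 0 crossings.
Zeta: 2–3 at easting≈413298.4 (left), 6–1 at easting≈443141.3 (right) → 1 crossing.
Kappa: 4–5 at easting≈387380.3 (left), 6–7 at easting≈419719.0 (left) → 0 crossings.
Only Zeta has an odd count, so the point is inside Zeta.

Zeta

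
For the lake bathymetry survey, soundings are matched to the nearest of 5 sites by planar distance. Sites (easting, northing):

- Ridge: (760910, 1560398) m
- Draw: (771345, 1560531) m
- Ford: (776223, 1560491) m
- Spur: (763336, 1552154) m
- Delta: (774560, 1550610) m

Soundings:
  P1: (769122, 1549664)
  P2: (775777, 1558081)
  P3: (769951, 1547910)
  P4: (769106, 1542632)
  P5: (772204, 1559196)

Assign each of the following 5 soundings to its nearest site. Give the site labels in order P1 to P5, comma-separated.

Delta, Ford, Delta, Delta, Draw

P1 → Delta (d²=30466760.00)
P2 → Ford (d²=6007016.00)
P3 → Delta (d²=28532881.00)
P4 → Delta (d²=93394600.00)
P5 → Draw (d²=2520106.00)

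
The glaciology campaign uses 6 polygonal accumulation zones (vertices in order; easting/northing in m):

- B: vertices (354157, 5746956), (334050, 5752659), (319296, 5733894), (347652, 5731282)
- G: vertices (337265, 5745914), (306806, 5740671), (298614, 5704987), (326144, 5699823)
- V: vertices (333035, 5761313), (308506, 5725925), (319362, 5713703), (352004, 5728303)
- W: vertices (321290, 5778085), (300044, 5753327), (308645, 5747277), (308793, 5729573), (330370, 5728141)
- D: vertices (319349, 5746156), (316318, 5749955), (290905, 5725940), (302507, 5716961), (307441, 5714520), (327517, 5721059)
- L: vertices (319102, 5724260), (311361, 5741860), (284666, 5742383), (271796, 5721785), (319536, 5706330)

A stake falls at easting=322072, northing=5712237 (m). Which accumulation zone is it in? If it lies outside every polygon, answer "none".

Cast a ray rightward from (322072, 5712237). For each polygon, the edges (by vertex number in listed order) whose endpoints lie on opposite sides of northing = 5712237, where each meets that height, and whether that is right or left of the point:
B: no edge straddles that height → 0 crossings.
G: 2–3 at easting≈300278.4 (left), 4–1 at easting≈329139.3 (right) → 1 crossing.
V: no edge straddles that height → 0 crossings.
W: no edge straddles that height → 0 crossings.
D: no edge straddles that height → 0 crossings.
L: 4–5 at easting≈301289.5 (left), 5–1 at easting≈319393.0 (left) → 0 crossings.
Only G has an odd count, so the point is inside G.

G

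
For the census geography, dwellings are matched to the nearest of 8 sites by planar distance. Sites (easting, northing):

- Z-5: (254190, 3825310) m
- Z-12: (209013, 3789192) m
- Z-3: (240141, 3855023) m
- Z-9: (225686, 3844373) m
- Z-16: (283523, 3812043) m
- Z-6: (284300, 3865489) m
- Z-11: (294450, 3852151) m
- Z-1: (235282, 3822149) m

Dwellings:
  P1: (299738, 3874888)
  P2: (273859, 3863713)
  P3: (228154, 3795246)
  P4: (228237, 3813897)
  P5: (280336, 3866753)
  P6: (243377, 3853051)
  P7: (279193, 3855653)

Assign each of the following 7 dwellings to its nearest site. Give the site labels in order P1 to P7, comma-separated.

Z-6, Z-6, Z-12, Z-1, Z-6, Z-3, Z-6

P1 → Z-6 (d²=326673045.00)
P2 → Z-6 (d²=112168657.00)
P3 → Z-12 (d²=403028797.00)
P4 → Z-1 (d²=117727529.00)
P5 → Z-6 (d²=17310992.00)
P6 → Z-3 (d²=14360480.00)
P7 → Z-6 (d²=122828345.00)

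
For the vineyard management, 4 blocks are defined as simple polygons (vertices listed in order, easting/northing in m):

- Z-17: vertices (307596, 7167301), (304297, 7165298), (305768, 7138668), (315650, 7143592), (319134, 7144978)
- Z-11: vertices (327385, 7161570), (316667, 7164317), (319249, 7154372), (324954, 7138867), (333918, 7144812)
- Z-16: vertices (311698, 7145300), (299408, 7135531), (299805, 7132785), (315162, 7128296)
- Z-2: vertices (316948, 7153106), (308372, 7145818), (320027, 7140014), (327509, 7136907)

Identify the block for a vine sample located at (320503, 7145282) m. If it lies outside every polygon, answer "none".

Cast a ray rightward from (320503, 7145282). For each polygon, the edges (by vertex number in listed order) whose endpoints lie on opposite sides of northing = 7145282, where each meets that height, and whether that is right or left of the point:
Z-17: 2–3 at easting≈305402.7 (left), 5–1 at easting≈318976.9 (left) → 0 crossings.
Z-11: 3–4 at easting≈322593.6 (right), 5–1 at easting≈333734.8 (right) → 2 crossings.
Z-16: 1–2 at easting≈311675.4 (left), 4–1 at easting≈311701.7 (left) → 0 crossings.
Z-2: 2–3 at easting≈309448.3 (left), 4–1 at easting≈322048.9 (right) → 1 crossing.
Only Z-2 has an odd count, so the point is inside Z-2.

Z-2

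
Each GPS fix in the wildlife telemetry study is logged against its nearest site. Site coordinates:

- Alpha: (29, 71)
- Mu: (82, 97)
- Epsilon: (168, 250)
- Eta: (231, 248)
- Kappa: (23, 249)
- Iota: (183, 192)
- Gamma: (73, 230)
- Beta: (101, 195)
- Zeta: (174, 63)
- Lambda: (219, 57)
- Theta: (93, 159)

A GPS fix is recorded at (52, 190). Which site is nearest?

Gamma

Squared distances to each site:
Alpha: 14690.000; Mu: 9549.000; Epsilon: 17056.000; Eta: 35405.000; Kappa: 4322.000; Iota: 17165.000; Gamma: 2041.000; Beta: 2426.000; Zeta: 31013.000; Lambda: 45578.000; Theta: 2642.000.
Minimum at Gamma.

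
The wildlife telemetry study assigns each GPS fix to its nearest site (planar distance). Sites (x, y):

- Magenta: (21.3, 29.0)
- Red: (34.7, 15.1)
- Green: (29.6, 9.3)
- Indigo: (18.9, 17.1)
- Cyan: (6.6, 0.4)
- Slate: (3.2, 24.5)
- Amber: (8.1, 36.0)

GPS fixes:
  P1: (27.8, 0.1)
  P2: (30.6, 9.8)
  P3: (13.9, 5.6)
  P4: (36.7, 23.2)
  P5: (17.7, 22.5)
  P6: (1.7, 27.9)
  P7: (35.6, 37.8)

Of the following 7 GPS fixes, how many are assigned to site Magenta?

P1 → Green
P2 → Green
P3 → Cyan
P4 → Red
P5 → Indigo
P6 → Slate
P7 → Magenta
1 of the 7 goes to Magenta.

1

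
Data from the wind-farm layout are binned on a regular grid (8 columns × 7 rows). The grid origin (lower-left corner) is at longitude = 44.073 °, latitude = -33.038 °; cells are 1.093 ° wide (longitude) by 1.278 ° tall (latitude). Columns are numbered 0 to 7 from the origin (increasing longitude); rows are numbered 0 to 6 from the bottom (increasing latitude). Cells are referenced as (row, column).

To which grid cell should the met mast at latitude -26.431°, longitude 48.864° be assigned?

(5, 4)

Column index: ⌊(48.864 − 44.073) / 1.093⌋ = ⌊4.383⌋ = 4
Row offset from origin: ⌊(-26.431 − -33.038) / 1.278⌋ = ⌊5.170⌋ = 5 → row 5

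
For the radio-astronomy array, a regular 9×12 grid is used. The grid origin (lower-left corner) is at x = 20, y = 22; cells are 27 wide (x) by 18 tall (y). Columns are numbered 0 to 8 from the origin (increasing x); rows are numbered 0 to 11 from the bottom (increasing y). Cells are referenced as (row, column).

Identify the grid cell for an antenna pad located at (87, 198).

Column index: ⌊(87 − 20) / 27⌋ = ⌊2.481⌋ = 2
Row offset from origin: ⌊(198 − 22) / 18⌋ = ⌊9.778⌋ = 9 → row 9

(9, 2)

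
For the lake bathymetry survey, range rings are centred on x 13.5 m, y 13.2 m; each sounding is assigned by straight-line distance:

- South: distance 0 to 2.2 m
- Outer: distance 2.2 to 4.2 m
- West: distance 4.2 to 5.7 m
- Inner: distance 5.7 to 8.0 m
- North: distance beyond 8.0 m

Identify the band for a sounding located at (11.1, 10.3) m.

Distance = √((11.1−13.5)² + (10.3−13.2)²) = √(5.760 + 8.410) = 3.764 m.
2.2 ≤ 3.764 < 4.2 → Outer.

Outer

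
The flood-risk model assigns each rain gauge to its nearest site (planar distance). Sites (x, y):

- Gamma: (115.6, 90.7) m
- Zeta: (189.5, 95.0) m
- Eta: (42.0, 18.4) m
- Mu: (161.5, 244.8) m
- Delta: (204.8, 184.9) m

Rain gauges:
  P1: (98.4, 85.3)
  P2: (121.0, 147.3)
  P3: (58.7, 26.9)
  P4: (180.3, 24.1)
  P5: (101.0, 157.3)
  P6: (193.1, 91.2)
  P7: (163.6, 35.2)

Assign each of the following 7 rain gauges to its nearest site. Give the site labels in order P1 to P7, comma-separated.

Gamma, Gamma, Eta, Zeta, Gamma, Zeta, Zeta

P1 → Gamma (d²=325.00)
P2 → Gamma (d²=3232.72)
P3 → Eta (d²=351.14)
P4 → Zeta (d²=5111.45)
P5 → Gamma (d²=4648.72)
P6 → Zeta (d²=27.40)
P7 → Zeta (d²=4246.85)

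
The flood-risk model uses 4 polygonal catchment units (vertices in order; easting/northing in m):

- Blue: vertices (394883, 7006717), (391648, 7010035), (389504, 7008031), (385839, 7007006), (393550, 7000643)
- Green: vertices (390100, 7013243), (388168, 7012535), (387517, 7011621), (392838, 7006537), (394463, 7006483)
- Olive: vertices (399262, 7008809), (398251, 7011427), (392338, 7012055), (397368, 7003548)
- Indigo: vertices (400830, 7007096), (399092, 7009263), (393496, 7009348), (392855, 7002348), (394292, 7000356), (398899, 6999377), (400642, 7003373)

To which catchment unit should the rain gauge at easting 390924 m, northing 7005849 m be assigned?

Blue

Cast a ray rightward from (390924, 7005849). For each polygon, the edges (by vertex number in listed order) whose endpoints lie on opposite sides of northing = 7005849, where each meets that height, and whether that is right or left of the point:
Blue: 4–5 at easting≈387241.1 (left), 5–1 at easting≈394692.5 (right) → 1 crossing.
Green: no edge straddles that height → 0 crossings.
Olive: 3–4 at easting≈396007.5 (right), 4–1 at easting≈398196.4 (right) → 2 crossings.
Indigo: 3–4 at easting≈393175.6 (right), 7–1 at easting≈400767.0 (right) → 2 crossings.
Only Blue has an odd count, so the point is inside Blue.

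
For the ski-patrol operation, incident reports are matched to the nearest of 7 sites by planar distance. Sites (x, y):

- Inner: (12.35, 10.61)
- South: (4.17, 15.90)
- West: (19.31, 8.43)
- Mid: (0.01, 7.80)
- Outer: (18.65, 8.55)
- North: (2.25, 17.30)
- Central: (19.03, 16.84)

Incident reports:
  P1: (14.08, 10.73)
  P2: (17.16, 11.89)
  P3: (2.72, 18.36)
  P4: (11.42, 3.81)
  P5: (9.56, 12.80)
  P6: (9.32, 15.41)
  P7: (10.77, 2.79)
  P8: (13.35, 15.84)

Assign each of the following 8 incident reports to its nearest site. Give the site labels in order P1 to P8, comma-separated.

Inner, Outer, North, Inner, Inner, South, Inner, Inner

P1 → Inner (d²=3.01)
P2 → Outer (d²=13.38)
P3 → North (d²=1.34)
P4 → Inner (d²=47.10)
P5 → Inner (d²=12.58)
P6 → South (d²=26.76)
P7 → Inner (d²=63.65)
P8 → Inner (d²=28.35)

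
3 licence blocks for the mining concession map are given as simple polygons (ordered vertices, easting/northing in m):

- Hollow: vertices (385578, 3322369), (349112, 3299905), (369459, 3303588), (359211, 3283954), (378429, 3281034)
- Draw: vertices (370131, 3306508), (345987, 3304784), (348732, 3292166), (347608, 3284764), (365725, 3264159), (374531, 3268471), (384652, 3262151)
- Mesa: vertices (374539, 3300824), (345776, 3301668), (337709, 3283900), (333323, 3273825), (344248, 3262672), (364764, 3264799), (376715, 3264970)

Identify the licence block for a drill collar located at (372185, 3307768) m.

Hollow

Cast a ray rightward from (372185, 3307768). For each polygon, the edges (by vertex number in listed order) whose endpoints lie on opposite sides of northing = 3307768, where each meets that height, and whether that is right or left of the point:
Hollow: 1–2 at easting≈361876.1 (left), 5–1 at easting≈383052.7 (right) → 1 crossing.
Draw: no edge straddles that height → 0 crossings.
Mesa: no edge straddles that height → 0 crossings.
Only Hollow has an odd count, so the point is inside Hollow.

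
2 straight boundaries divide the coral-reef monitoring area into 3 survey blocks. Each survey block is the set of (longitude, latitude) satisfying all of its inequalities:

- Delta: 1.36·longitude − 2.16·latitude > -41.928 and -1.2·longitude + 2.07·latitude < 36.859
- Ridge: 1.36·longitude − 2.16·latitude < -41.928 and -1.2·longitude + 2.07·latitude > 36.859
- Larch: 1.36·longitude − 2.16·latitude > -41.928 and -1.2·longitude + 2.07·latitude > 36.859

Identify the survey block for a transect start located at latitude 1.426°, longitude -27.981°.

Delta

1.36·-27.981 − 2.16·1.426 = -41.134, which is > -41.928
-1.2·-27.981 + 2.07·1.426 = 36.529, which is < 36.859
This sign pattern matches Delta.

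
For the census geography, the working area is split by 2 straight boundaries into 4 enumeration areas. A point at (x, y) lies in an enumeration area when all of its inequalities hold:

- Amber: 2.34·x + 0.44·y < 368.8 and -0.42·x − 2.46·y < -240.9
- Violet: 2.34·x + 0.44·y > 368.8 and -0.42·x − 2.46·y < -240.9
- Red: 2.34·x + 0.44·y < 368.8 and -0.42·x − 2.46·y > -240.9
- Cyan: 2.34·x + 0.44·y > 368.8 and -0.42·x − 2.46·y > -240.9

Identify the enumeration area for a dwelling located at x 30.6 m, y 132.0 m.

2.34·30.6 + 0.44·132.0 = 129.684, which is < 368.8
-0.42·30.6 − 2.46·132.0 = -337.572, which is < -240.9
This sign pattern matches Amber.

Amber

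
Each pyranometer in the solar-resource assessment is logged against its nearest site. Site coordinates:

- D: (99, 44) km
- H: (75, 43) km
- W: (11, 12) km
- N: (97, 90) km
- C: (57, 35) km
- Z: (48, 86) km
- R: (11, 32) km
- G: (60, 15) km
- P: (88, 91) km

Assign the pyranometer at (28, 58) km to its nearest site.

R

Squared distances to each site:
D: 5237.000; H: 2434.000; W: 2405.000; N: 5785.000; C: 1370.000; Z: 1184.000; R: 965.000; G: 2873.000; P: 4689.000.
Minimum at R.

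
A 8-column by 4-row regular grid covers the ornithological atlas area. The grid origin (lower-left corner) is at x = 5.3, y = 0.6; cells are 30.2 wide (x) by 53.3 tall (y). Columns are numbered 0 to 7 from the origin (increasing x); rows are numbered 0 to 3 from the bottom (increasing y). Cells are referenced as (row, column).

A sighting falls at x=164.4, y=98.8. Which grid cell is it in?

Column index: ⌊(164.4 − 5.3) / 30.2⌋ = ⌊5.268⌋ = 5
Row offset from origin: ⌊(98.8 − 0.6) / 53.3⌋ = ⌊1.842⌋ = 1 → row 1

(1, 5)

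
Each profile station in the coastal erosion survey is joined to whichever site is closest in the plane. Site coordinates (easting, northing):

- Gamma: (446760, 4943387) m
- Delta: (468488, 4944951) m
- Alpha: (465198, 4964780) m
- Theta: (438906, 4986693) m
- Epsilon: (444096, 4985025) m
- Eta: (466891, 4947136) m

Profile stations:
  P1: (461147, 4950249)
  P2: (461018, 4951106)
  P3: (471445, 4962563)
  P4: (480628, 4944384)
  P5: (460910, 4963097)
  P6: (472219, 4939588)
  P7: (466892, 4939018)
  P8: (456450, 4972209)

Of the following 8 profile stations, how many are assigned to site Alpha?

3

P1 → Eta
P2 → Eta
P3 → Alpha
P4 → Delta
P5 → Alpha
P6 → Delta
P7 → Delta
P8 → Alpha
3 of the 8 go to Alpha.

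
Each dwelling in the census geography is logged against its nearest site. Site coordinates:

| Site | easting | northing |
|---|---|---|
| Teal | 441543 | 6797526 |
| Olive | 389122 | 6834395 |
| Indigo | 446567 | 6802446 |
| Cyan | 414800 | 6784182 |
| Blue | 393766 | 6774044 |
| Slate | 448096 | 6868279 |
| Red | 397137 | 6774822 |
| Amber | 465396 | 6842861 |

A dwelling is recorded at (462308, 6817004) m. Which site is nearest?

Squared distances to each site:
Teal: 810577709.000; Olive: 5658637477.000; Indigo: 459714445.000; Cyan: 3334293748.000; Blue: 6543567364.000; Slate: 2831106569.000; Red: 6026580365.000; Amber: 678120193.000.
Minimum at Indigo.

Indigo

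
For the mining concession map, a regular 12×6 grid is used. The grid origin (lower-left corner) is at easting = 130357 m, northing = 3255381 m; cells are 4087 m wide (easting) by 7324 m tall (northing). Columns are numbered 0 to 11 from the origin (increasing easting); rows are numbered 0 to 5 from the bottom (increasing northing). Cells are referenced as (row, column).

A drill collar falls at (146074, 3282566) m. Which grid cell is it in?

(3, 3)

Column index: ⌊(146074 − 130357) / 4087⌋ = ⌊3.846⌋ = 3
Row offset from origin: ⌊(3282566 − 3255381) / 7324⌋ = ⌊3.712⌋ = 3 → row 3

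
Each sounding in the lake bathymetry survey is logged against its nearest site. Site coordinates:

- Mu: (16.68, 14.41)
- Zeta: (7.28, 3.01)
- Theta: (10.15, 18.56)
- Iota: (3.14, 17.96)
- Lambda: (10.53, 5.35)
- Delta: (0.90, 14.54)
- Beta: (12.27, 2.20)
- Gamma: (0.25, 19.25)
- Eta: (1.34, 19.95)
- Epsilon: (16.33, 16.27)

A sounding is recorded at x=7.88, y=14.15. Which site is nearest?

Squared distances to each site:
Mu: 77.508; Zeta: 124.460; Theta: 24.601; Iota: 36.984; Lambda: 84.463; Delta: 48.872; Beta: 162.075; Gamma: 84.227; Eta: 76.412; Epsilon: 75.897.
Minimum at Theta.

Theta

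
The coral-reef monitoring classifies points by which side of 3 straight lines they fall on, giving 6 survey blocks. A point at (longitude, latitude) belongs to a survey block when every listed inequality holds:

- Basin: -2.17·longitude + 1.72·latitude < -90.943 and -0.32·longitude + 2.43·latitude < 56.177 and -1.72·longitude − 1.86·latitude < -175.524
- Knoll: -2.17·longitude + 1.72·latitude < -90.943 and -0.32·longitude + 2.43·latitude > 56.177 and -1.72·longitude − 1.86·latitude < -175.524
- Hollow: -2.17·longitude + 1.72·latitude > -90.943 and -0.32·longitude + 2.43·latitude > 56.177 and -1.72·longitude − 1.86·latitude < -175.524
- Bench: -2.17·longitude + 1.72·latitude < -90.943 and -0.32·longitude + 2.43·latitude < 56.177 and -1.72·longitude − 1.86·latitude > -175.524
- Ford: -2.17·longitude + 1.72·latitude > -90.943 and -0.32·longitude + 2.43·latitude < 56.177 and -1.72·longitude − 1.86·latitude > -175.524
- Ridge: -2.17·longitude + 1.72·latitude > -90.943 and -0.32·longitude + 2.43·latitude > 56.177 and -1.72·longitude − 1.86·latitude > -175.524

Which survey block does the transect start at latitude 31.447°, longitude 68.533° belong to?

-2.17·68.533 + 1.72·31.447 = -94.628, which is < -90.943
-0.32·68.533 + 2.43·31.447 = 54.486, which is < 56.177
-1.72·68.533 − 1.86·31.447 = -176.368, which is < -175.524
This sign pattern matches Basin.

Basin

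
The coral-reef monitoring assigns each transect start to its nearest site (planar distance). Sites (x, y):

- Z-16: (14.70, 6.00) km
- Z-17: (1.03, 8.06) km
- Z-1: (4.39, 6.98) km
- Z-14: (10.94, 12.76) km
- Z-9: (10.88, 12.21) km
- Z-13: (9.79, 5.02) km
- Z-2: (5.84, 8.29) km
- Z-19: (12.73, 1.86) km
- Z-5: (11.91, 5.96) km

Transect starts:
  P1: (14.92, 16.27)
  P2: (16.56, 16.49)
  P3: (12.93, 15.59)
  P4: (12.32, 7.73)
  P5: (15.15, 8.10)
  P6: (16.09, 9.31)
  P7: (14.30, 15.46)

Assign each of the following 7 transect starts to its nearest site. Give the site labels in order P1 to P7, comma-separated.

Z-14, Z-14, Z-14, Z-5, Z-16, Z-16, Z-14

P1 → Z-14 (d²=28.16)
P2 → Z-14 (d²=45.50)
P3 → Z-14 (d²=11.97)
P4 → Z-5 (d²=3.30)
P5 → Z-16 (d²=4.61)
P6 → Z-16 (d²=12.89)
P7 → Z-14 (d²=18.58)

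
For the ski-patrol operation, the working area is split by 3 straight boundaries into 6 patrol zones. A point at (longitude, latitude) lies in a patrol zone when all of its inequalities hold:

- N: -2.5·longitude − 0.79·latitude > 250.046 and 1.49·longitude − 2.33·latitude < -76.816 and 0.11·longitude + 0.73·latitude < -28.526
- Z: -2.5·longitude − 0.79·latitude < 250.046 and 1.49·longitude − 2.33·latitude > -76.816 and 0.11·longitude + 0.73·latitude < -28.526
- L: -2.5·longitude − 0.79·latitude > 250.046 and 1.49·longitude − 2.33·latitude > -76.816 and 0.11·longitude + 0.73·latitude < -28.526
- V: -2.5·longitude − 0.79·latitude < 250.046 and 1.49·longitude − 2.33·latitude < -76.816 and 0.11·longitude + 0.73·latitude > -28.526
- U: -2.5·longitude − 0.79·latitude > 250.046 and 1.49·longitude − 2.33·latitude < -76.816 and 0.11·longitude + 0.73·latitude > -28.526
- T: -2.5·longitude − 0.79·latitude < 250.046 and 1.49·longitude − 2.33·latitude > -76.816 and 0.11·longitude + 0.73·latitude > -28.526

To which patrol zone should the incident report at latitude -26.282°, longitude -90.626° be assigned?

Z

-2.5·-90.626 − 0.79·-26.282 = 247.328, which is < 250.046
1.49·-90.626 − 2.33·-26.282 = -73.796, which is > -76.816
0.11·-90.626 + 0.73·-26.282 = -29.155, which is < -28.526
This sign pattern matches Z.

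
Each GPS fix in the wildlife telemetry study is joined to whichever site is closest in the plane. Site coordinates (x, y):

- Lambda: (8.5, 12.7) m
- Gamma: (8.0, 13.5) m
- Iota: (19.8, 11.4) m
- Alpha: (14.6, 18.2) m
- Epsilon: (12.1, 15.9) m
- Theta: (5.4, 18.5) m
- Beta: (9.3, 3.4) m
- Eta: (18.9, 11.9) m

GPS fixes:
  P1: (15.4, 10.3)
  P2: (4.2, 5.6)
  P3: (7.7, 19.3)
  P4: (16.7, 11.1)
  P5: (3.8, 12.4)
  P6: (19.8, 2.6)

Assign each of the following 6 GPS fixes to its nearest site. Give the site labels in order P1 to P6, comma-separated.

P1 → Eta (d²=14.81)
P2 → Beta (d²=30.85)
P3 → Theta (d²=5.93)
P4 → Eta (d²=5.48)
P5 → Gamma (d²=18.85)
P6 → Iota (d²=77.44)

Eta, Beta, Theta, Eta, Gamma, Iota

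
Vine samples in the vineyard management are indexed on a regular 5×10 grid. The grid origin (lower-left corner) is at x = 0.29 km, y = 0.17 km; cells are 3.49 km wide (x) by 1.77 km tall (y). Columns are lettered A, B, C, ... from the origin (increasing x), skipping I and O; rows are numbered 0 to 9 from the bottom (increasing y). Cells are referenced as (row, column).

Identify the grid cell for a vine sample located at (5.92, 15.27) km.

(8, B)

Column index: ⌊(5.92 − 0.29) / 3.49⌋ = ⌊1.613⌋ = 1 → column B
Row offset from origin: ⌊(15.27 − 0.17) / 1.77⌋ = ⌊8.531⌋ = 8 → row 8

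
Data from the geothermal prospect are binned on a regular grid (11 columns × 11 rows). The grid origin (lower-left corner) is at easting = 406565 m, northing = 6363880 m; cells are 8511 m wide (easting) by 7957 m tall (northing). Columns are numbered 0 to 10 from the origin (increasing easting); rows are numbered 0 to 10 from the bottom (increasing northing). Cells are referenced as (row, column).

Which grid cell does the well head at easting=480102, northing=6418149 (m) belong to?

(6, 8)

Column index: ⌊(480102 − 406565) / 8511⌋ = ⌊8.640⌋ = 8
Row offset from origin: ⌊(6418149 − 6363880) / 7957⌋ = ⌊6.820⌋ = 6 → row 6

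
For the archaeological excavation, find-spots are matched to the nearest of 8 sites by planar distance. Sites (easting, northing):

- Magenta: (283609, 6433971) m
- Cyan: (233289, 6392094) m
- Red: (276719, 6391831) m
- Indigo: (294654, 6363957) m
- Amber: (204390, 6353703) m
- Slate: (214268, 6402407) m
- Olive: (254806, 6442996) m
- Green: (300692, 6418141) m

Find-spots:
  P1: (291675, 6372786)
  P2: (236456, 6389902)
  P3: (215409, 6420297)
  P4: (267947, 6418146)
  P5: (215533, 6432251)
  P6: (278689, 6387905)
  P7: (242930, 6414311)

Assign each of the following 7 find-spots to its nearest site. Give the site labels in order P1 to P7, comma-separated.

Indigo, Cyan, Slate, Magenta, Slate, Red, Cyan

P1 → Indigo (d²=86825682.00)
P2 → Cyan (d²=14834753.00)
P3 → Slate (d²=321353981.00)
P4 → Magenta (d²=495728869.00)
P5 → Slate (d²=892264561.00)
P6 → Red (d²=19294376.00)
P7 → Cyan (d²=586543970.00)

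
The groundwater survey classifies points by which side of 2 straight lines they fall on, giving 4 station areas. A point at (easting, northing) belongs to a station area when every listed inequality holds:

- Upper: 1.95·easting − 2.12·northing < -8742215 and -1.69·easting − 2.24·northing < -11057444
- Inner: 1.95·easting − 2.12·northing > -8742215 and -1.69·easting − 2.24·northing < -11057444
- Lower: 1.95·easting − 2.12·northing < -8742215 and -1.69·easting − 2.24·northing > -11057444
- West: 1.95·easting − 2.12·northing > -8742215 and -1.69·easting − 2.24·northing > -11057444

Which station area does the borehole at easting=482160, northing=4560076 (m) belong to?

West

1.95·482160 − 2.12·4560076 = -8727149.120, which is > -8742215
-1.69·482160 − 2.24·4560076 = -11029420.640, which is > -11057444
This sign pattern matches West.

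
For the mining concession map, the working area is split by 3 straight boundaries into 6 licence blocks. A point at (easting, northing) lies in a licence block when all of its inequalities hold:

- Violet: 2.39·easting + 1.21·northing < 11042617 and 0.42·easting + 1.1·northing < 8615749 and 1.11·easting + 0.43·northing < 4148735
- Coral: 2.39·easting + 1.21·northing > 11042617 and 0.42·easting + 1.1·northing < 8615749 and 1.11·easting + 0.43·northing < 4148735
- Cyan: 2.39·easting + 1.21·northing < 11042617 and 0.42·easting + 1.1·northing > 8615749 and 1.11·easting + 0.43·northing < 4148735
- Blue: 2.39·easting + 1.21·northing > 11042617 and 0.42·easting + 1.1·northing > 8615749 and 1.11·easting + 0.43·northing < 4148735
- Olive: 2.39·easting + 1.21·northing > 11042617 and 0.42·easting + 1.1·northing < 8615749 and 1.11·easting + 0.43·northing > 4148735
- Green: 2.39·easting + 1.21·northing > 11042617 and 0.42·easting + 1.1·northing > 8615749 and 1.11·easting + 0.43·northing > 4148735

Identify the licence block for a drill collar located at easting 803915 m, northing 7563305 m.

Blue

2.39·803915 + 1.21·7563305 = 11072955.900, which is > 11042617
0.42·803915 + 1.1·7563305 = 8657279.800, which is > 8615749
1.11·803915 + 0.43·7563305 = 4144566.800, which is < 4148735
This sign pattern matches Blue.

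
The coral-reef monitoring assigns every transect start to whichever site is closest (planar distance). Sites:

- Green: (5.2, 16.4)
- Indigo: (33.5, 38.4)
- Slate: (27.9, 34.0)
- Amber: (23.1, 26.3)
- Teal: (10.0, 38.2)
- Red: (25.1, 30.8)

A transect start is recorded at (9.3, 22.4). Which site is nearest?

Squared distances to each site:
Green: 52.810; Indigo: 841.640; Slate: 480.520; Amber: 205.650; Teal: 250.130; Red: 320.200.
Minimum at Green.

Green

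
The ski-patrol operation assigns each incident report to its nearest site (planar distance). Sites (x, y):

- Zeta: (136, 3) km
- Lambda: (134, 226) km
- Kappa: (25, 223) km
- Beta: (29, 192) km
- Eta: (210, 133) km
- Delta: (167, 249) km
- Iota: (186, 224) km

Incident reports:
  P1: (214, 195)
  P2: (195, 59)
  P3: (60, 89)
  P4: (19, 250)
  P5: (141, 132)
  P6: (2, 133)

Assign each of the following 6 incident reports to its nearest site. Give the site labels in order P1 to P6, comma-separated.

Iota, Eta, Beta, Kappa, Eta, Beta

P1 → Iota (d²=1625.00)
P2 → Eta (d²=5701.00)
P3 → Beta (d²=11570.00)
P4 → Kappa (d²=765.00)
P5 → Eta (d²=4762.00)
P6 → Beta (d²=4210.00)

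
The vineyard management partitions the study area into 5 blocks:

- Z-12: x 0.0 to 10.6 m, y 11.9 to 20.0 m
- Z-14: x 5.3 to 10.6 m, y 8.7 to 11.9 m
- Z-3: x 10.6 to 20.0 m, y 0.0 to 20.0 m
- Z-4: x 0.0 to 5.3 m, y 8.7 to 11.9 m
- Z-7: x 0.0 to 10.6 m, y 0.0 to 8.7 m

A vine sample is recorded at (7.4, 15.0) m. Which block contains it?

The point has x = 7.4 and y = 15.0.
Only Z-12 satisfies 0.0 ≤ x ≤ 10.6 and 11.9 ≤ y ≤ 20.0.

Z-12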